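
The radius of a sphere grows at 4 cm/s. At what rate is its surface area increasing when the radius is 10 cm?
320π cm²/s

S = 4πr²
dS/dt = dS/dr · dr/dt = 8πr · 4
At r = 10: dS/dt = 320π cm²/s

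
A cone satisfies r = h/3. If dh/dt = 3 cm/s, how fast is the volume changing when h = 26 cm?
676π/3 cm³/s

V = (1/3)π(h/3)²h = πh³/27
dV/dt = πh²/9 · 3
At h = 26: dV/dt = 676π/3 cm³/s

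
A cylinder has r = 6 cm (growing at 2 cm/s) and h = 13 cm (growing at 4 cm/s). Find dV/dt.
456π cm³/s

V = πr²h
dV/dt = 2πrh·dr/dt + πr²·dh/dt
= 2π(6)(13)(2) + π(6)²(4)
= 456π cm³/s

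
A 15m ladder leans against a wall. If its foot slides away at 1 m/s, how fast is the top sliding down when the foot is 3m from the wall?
√6/12 ≈ 0.2041 m/s

x² + y² = 15²
2x·dx/dt + 2y·dy/dt = 0
dy/dt = -x/y · dx/dt = -3/(6√6) · 1 = -√6/12 m/s
The top is descending at √6/12 ≈ 0.2041 m/s.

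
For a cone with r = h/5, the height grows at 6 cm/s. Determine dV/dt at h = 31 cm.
5766π/25 cm³/s

V = (1/3)π(h/5)²h = πh³/75
dV/dt = πh²/25 · 6
At h = 31: dV/dt = 5766π/25 cm³/s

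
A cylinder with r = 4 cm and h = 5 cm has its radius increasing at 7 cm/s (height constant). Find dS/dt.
182π cm²/s

S = 2πrh + 2πr² (lateral + bases)
dS/dt = (2πh + 4πr)·dr/dt = (2π·5 + 4π·4)·7
= 182π cm²/s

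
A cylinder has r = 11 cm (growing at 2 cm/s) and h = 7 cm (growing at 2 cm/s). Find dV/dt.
550π cm³/s

V = πr²h
dV/dt = 2πrh·dr/dt + πr²·dh/dt
= 2π(11)(7)(2) + π(11)²(2)
= 550π cm³/s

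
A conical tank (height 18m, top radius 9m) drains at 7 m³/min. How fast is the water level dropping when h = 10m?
7/(25π) ≈ 0.08913 m/min

r/h = 9/18, so r = (1/2)h
V = (1/3)πr²h = (1/3)π((1/2)h)²h = (1/12)πh³
dV/dh = (1/4)πh²
dh/dt = (dV/dt)/(dV/dh) = -7/((1/4)π·10²) = -7/(25π) m/min
The level is dropping at 7/(25π) ≈ 0.08913 m/min.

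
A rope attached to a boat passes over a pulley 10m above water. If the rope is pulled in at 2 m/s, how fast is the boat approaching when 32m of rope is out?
32√231/231 ≈ 2.105 m/s

rope² = x² + 10²
x = √(32² - 10²) = 2√231
dx/dt = (rope/x) · d(rope)/dt = (32/(2√231)) · (-2) = -32√231/231 m/s
The boat approaches at 32√231/231 ≈ 2.105 m/s.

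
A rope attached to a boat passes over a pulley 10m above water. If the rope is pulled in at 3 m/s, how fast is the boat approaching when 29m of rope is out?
29√741/247 ≈ 3.196 m/s

rope² = x² + 10²
x = √(29² - 10²) = √741
dx/dt = (rope/x) · d(rope)/dt = (29/√741) · (-3) = -29√741/247 m/s
The boat approaches at 29√741/247 ≈ 3.196 m/s.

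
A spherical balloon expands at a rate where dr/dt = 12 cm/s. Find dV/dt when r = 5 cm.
1200π cm³/s

V = (4/3)πr³
dV/dt = dV/dr · dr/dt = 4πr² · 12
At r = 5: dV/dt = 1200π cm³/s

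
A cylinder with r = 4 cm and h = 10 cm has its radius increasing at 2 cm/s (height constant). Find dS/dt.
72π cm²/s

S = 2πrh + 2πr² (lateral + bases)
dS/dt = (2πh + 4πr)·dr/dt = (2π·10 + 4π·4)·2
= 72π cm²/s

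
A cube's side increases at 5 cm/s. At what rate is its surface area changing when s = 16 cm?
960 cm²/s

A = 6s²
dA/dt = 12s · ds/dt = 12·16·5 = 960 cm²/s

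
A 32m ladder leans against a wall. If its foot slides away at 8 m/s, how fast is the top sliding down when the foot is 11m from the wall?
88√903/903 ≈ 2.928 m/s

x² + y² = 32²
2x·dx/dt + 2y·dy/dt = 0
dy/dt = -x/y · dx/dt = -11/√903 · 8 = -88√903/903 m/s
The top is descending at 88√903/903 ≈ 2.928 m/s.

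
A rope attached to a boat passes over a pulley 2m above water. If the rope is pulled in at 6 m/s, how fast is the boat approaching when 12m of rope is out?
36√35/35 ≈ 6.085 m/s

rope² = x² + 2²
x = √(12² - 2²) = 2√35
dx/dt = (rope/x) · d(rope)/dt = (12/(2√35)) · (-6) = -36√35/35 m/s
The boat approaches at 36√35/35 ≈ 6.085 m/s.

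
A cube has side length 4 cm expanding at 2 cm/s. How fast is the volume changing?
96 cm³/s

V = s³
dV/dt = 3s² · ds/dt = 3·4²·2 = 96 cm³/s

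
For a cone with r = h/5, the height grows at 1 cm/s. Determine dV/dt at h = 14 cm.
196π/25 cm³/s

V = (1/3)π(h/5)²h = πh³/75
dV/dt = πh²/25 · 1
At h = 14: dV/dt = 196π/25 cm³/s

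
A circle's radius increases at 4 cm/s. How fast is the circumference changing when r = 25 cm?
8π cm/s

C = 2πr
dC/dt = 2π · dr/dt = 2π · 4 = 8π cm/s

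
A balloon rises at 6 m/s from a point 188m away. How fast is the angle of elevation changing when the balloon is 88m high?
0.026179 rad/s

tan(θ) = y/188
sec²(θ) · dθ/dt = (1/188) · dy/dt
dθ/dt = cos²(θ)/188 · 6 = 188/(188² + 88²) · 6
dθ/dt = 0.026179 rad/s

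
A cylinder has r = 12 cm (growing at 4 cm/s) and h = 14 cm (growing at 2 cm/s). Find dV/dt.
1632π cm³/s

V = πr²h
dV/dt = 2πrh·dr/dt + πr²·dh/dt
= 2π(12)(14)(4) + π(12)²(2)
= 1632π cm³/s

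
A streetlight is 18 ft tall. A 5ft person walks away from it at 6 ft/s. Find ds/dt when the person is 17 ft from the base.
30/13 ft/s

By similar triangles: 18/(x+s) = 5/s
Solving: s = 5x/13
ds/dt = 5/13 · dx/dt = 5/13 · 6 = 30/13 ft/s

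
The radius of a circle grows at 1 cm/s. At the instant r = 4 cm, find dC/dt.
2π cm/s

C = 2πr
dC/dt = 2π · dr/dt = 2π · 1 = 2π cm/s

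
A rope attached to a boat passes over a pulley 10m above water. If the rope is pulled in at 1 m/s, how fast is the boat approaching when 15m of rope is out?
3√5/5 ≈ 1.342 m/s

rope² = x² + 10²
x = √(15² - 10²) = 5√5
dx/dt = (rope/x) · d(rope)/dt = (15/(5√5)) · (-1) = -3√5/5 m/s
The boat approaches at 3√5/5 ≈ 1.342 m/s.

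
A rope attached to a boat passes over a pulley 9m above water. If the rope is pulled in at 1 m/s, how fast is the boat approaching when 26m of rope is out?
26√595/595 ≈ 1.066 m/s

rope² = x² + 9²
x = √(26² - 9²) = √595
dx/dt = (rope/x) · d(rope)/dt = (26/√595) · (-1) = -26√595/595 m/s
The boat approaches at 26√595/595 ≈ 1.066 m/s.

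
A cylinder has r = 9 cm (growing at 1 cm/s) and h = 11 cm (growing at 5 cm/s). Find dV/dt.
603π cm³/s

V = πr²h
dV/dt = 2πrh·dr/dt + πr²·dh/dt
= 2π(9)(11)(1) + π(9)²(5)
= 603π cm³/s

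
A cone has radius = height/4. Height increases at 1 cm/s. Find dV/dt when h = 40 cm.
100π cm³/s

V = (1/3)π(h/4)²h = πh³/48
dV/dt = πh²/16 · 1
At h = 40: dV/dt = 100π cm³/s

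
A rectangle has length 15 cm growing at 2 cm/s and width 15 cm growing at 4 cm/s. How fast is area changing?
90 cm²/s

A = lw
dA/dt = w·dl/dt + l·dw/dt = 15·2 + 15·4 = 90 cm²/s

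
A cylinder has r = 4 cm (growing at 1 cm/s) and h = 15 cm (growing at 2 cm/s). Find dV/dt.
152π cm³/s

V = πr²h
dV/dt = 2πrh·dr/dt + πr²·dh/dt
= 2π(4)(15)(1) + π(4)²(2)
= 152π cm³/s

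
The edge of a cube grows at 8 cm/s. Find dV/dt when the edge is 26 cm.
16224 cm³/s

V = s³
dV/dt = 3s² · ds/dt = 3·26²·8 = 16224 cm³/s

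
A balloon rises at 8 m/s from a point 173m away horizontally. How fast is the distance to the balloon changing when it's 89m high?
356√1514/3785 ≈ 3.66 m/s

z² = 173² + y²
z = √(173² + 89²) = 5√1514
dz/dt = y/z · dy/dt = 89/(5√1514) · 8 = 356√1514/3785 ≈ 3.66 m/s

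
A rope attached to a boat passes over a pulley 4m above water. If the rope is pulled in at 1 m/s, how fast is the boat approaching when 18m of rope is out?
9√77/77 ≈ 1.026 m/s

rope² = x² + 4²
x = √(18² - 4²) = 2√77
dx/dt = (rope/x) · d(rope)/dt = (18/(2√77)) · (-1) = -9√77/77 m/s
The boat approaches at 9√77/77 ≈ 1.026 m/s.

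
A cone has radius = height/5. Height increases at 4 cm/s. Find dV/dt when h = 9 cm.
324π/25 cm³/s

V = (1/3)π(h/5)²h = πh³/75
dV/dt = πh²/25 · 4
At h = 9: dV/dt = 324π/25 cm³/s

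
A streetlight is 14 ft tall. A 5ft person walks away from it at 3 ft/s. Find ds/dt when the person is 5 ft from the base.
5/3 ft/s

By similar triangles: 14/(x+s) = 5/s
Solving: s = 5x/9
ds/dt = 5/9 · dx/dt = 5/9 · 3 = 5/3 ft/s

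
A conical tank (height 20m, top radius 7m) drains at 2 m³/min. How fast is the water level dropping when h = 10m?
8/(49π) ≈ 0.05197 m/min

r/h = 7/20, so r = (7/20)h
V = (1/3)πr²h = (1/3)π((7/20)h)²h = (49/1200)πh³
dV/dh = (49/400)πh²
dh/dt = (dV/dt)/(dV/dh) = -2/((49/400)π·10²) = -8/(49π) m/min
The level is dropping at 8/(49π) ≈ 0.05197 m/min.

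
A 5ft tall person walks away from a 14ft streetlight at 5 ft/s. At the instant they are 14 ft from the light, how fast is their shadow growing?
25/9 ft/s

By similar triangles: 14/(x+s) = 5/s
Solving: s = 5x/9
ds/dt = 5/9 · dx/dt = 5/9 · 5 = 25/9 ft/s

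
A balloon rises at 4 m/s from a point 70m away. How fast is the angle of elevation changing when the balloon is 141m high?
0.011299 rad/s

tan(θ) = y/70
sec²(θ) · dθ/dt = (1/70) · dy/dt
dθ/dt = cos²(θ)/70 · 4 = 70/(70² + 141²) · 4
dθ/dt = 0.011299 rad/s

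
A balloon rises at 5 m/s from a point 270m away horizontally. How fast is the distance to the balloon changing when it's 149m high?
745√95101/95101 ≈ 2.416 m/s

z² = 270² + y²
z = √(270² + 149²) = √95101
dz/dt = y/z · dy/dt = 149/√95101 · 5 = 745√95101/95101 ≈ 2.416 m/s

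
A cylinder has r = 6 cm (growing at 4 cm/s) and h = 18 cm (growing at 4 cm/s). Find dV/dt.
1008π cm³/s

V = πr²h
dV/dt = 2πrh·dr/dt + πr²·dh/dt
= 2π(6)(18)(4) + π(6)²(4)
= 1008π cm³/s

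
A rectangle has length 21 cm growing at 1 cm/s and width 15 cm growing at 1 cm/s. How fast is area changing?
36 cm²/s

A = lw
dA/dt = w·dl/dt + l·dw/dt = 15·1 + 21·1 = 36 cm²/s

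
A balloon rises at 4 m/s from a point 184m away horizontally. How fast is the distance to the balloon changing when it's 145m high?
580√54881/54881 ≈ 2.476 m/s

z² = 184² + y²
z = √(184² + 145²) = √54881
dz/dt = y/z · dy/dt = 145/√54881 · 4 = 580√54881/54881 ≈ 2.476 m/s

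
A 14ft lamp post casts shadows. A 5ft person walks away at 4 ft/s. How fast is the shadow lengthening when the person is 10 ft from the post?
20/9 ft/s

By similar triangles: 14/(x+s) = 5/s
Solving: s = 5x/9
ds/dt = 5/9 · dx/dt = 5/9 · 4 = 20/9 ft/s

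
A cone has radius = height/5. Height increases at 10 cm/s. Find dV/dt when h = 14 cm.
392π/5 cm³/s

V = (1/3)π(h/5)²h = πh³/75
dV/dt = πh²/25 · 10
At h = 14: dV/dt = 392π/5 cm³/s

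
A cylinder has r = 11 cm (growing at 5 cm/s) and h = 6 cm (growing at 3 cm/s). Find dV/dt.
1023π cm³/s

V = πr²h
dV/dt = 2πrh·dr/dt + πr²·dh/dt
= 2π(11)(6)(5) + π(11)²(3)
= 1023π cm³/s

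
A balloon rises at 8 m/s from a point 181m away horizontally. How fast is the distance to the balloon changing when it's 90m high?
720√40861/40861 ≈ 3.562 m/s

z² = 181² + y²
z = √(181² + 90²) = √40861
dz/dt = y/z · dy/dt = 90/√40861 · 8 = 720√40861/40861 ≈ 3.562 m/s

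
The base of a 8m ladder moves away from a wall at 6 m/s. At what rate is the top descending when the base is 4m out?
2√3 ≈ 3.464 m/s

x² + y² = 8²
2x·dx/dt + 2y·dy/dt = 0
dy/dt = -x/y · dx/dt = -4/(4√3) · 6 = -2√3 m/s
The top is descending at 2√3 ≈ 3.464 m/s.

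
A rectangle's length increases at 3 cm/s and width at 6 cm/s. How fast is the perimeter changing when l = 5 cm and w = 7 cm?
18 cm/s

P = 2(l + w)
dP/dt = 2(dl/dt + dw/dt) = 2(3 + 6) = 18 cm/s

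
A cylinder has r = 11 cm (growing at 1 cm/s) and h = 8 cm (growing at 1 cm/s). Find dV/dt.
297π cm³/s

V = πr²h
dV/dt = 2πrh·dr/dt + πr²·dh/dt
= 2π(11)(8)(1) + π(11)²(1)
= 297π cm³/s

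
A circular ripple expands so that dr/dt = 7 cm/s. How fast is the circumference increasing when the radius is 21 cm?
14π cm/s

C = 2πr
dC/dt = 2π · dr/dt = 2π · 7 = 14π cm/s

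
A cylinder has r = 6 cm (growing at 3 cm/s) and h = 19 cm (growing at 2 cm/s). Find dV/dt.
756π cm³/s

V = πr²h
dV/dt = 2πrh·dr/dt + πr²·dh/dt
= 2π(6)(19)(3) + π(6)²(2)
= 756π cm³/s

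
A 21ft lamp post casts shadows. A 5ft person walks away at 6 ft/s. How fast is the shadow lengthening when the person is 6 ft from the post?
15/8 ft/s

By similar triangles: 21/(x+s) = 5/s
Solving: s = 5x/16
ds/dt = 5/16 · dx/dt = 5/16 · 6 = 15/8 ft/s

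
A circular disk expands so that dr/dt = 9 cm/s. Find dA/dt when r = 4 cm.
72π cm²/s

A = πr²
dA/dt = 2πr · dr/dt = 2π(4)(9) = 72π cm²/s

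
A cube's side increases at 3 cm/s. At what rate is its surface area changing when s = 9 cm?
324 cm²/s

A = 6s²
dA/dt = 12s · ds/dt = 12·9·3 = 324 cm²/s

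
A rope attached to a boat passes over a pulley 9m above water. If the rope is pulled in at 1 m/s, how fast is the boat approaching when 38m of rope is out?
38√1363/1363 ≈ 1.029 m/s

rope² = x² + 9²
x = √(38² - 9²) = √1363
dx/dt = (rope/x) · d(rope)/dt = (38/√1363) · (-1) = -38√1363/1363 m/s
The boat approaches at 38√1363/1363 ≈ 1.029 m/s.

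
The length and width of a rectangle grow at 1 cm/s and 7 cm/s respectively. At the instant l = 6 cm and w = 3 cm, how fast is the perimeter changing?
16 cm/s

P = 2(l + w)
dP/dt = 2(dl/dt + dw/dt) = 2(1 + 7) = 16 cm/s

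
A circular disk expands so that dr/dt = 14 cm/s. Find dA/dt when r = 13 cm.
364π cm²/s

A = πr²
dA/dt = 2πr · dr/dt = 2π(13)(14) = 364π cm²/s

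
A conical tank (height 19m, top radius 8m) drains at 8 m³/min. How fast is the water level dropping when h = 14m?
361/(1568π) ≈ 0.07328 m/min

r/h = 8/19, so r = (8/19)h
V = (1/3)πr²h = (1/3)π((8/19)h)²h = (64/1083)πh³
dV/dh = (64/361)πh²
dh/dt = (dV/dt)/(dV/dh) = -8/((64/361)π·14²) = -361/(1568π) m/min
The level is dropping at 361/(1568π) ≈ 0.07328 m/min.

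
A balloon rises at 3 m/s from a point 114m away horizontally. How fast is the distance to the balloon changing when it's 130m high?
195√7474/7474 ≈ 2.256 m/s

z² = 114² + y²
z = √(114² + 130²) = 2√7474
dz/dt = y/z · dy/dt = 130/(2√7474) · 3 = 195√7474/7474 ≈ 2.256 m/s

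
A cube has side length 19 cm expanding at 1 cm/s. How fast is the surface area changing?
228 cm²/s

A = 6s²
dA/dt = 12s · ds/dt = 12·19·1 = 228 cm²/s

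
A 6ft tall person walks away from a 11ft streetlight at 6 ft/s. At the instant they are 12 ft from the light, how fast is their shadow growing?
36/5 ft/s

By similar triangles: 11/(x+s) = 6/s
Solving: s = 6x/5
ds/dt = 6/5 · dx/dt = 6/5 · 6 = 36/5 ft/s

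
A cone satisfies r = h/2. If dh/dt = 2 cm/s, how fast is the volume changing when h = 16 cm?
128π cm³/s

V = (1/3)π(h/2)²h = πh³/12
dV/dt = πh²/4 · 2
At h = 16: dV/dt = 128π cm³/s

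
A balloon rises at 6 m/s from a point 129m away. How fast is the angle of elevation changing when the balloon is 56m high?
0.039136 rad/s

tan(θ) = y/129
sec²(θ) · dθ/dt = (1/129) · dy/dt
dθ/dt = cos²(θ)/129 · 6 = 129/(129² + 56²) · 6
dθ/dt = 0.039136 rad/s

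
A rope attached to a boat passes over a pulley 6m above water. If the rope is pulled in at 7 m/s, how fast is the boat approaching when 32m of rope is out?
112√247/247 ≈ 7.126 m/s

rope² = x² + 6²
x = √(32² - 6²) = 2√247
dx/dt = (rope/x) · d(rope)/dt = (32/(2√247)) · (-7) = -112√247/247 m/s
The boat approaches at 112√247/247 ≈ 7.126 m/s.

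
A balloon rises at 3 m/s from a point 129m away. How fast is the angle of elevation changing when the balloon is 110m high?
0.013465 rad/s

tan(θ) = y/129
sec²(θ) · dθ/dt = (1/129) · dy/dt
dθ/dt = cos²(θ)/129 · 3 = 129/(129² + 110²) · 3
dθ/dt = 0.013465 rad/s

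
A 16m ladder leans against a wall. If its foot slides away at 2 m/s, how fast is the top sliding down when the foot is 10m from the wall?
10√39/39 ≈ 1.601 m/s

x² + y² = 16²
2x·dx/dt + 2y·dy/dt = 0
dy/dt = -x/y · dx/dt = -10/(2√39) · 2 = -10√39/39 m/s
The top is descending at 10√39/39 ≈ 1.601 m/s.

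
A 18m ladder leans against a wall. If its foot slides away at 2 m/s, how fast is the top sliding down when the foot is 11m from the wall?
22√203/203 ≈ 1.544 m/s

x² + y² = 18²
2x·dx/dt + 2y·dy/dt = 0
dy/dt = -x/y · dx/dt = -11/√203 · 2 = -22√203/203 m/s
The top is descending at 22√203/203 ≈ 1.544 m/s.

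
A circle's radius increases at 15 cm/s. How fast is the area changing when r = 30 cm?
900π cm²/s

A = πr²
dA/dt = 2πr · dr/dt = 2π(30)(15) = 900π cm²/s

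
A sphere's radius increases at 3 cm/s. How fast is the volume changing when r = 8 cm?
768π cm³/s

V = (4/3)πr³
dV/dt = dV/dr · dr/dt = 4πr² · 3
At r = 8: dV/dt = 768π cm³/s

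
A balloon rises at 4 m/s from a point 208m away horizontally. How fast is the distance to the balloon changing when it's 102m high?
204√13417/13417 ≈ 1.761 m/s

z² = 208² + y²
z = √(208² + 102²) = 2√13417
dz/dt = y/z · dy/dt = 102/(2√13417) · 4 = 204√13417/13417 ≈ 1.761 m/s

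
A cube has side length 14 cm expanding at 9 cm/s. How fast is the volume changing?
5292 cm³/s

V = s³
dV/dt = 3s² · ds/dt = 3·14²·9 = 5292 cm³/s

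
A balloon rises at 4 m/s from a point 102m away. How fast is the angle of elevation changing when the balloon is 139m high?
0.013726 rad/s

tan(θ) = y/102
sec²(θ) · dθ/dt = (1/102) · dy/dt
dθ/dt = cos²(θ)/102 · 4 = 102/(102² + 139²) · 4
dθ/dt = 0.013726 rad/s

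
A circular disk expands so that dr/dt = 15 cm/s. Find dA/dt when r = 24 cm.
720π cm²/s

A = πr²
dA/dt = 2πr · dr/dt = 2π(24)(15) = 720π cm²/s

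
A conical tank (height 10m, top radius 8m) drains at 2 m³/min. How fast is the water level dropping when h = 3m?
25/(72π) ≈ 0.1105 m/min

r/h = 8/10, so r = (4/5)h
V = (1/3)πr²h = (1/3)π((4/5)h)²h = (16/75)πh³
dV/dh = (16/25)πh²
dh/dt = (dV/dt)/(dV/dh) = -2/((16/25)π·3²) = -25/(72π) m/min
The level is dropping at 25/(72π) ≈ 0.1105 m/min.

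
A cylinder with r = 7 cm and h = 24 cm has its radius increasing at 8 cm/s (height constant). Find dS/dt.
608π cm²/s

S = 2πrh + 2πr² (lateral + bases)
dS/dt = (2πh + 4πr)·dr/dt = (2π·24 + 4π·7)·8
= 608π cm²/s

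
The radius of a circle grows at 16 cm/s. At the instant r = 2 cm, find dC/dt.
32π cm/s

C = 2πr
dC/dt = 2π · dr/dt = 2π · 16 = 32π cm/s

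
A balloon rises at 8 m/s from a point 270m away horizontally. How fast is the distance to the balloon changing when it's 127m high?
1016√89029/89029 ≈ 3.405 m/s

z² = 270² + y²
z = √(270² + 127²) = √89029
dz/dt = y/z · dy/dt = 127/√89029 · 8 = 1016√89029/89029 ≈ 3.405 m/s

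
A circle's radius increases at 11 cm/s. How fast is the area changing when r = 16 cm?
352π cm²/s

A = πr²
dA/dt = 2πr · dr/dt = 2π(16)(11) = 352π cm²/s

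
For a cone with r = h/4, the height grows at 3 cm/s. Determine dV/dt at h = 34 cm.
867π/4 cm³/s

V = (1/3)π(h/4)²h = πh³/48
dV/dt = πh²/16 · 3
At h = 34: dV/dt = 867π/4 cm³/s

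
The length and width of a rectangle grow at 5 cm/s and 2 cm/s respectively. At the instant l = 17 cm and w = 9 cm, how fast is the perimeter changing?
14 cm/s

P = 2(l + w)
dP/dt = 2(dl/dt + dw/dt) = 2(5 + 2) = 14 cm/s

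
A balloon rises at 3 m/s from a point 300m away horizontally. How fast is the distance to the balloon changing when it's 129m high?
129√41/697 ≈ 1.185 m/s

z² = 300² + y²
z = √(300² + 129²) = 51√41
dz/dt = y/z · dy/dt = 129/(51√41) · 3 = 129√41/697 ≈ 1.185 m/s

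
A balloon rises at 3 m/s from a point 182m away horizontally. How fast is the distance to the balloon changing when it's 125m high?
375√29/1189 ≈ 1.698 m/s

z² = 182² + y²
z = √(182² + 125²) = 41√29
dz/dt = y/z · dy/dt = 125/(41√29) · 3 = 375√29/1189 ≈ 1.698 m/s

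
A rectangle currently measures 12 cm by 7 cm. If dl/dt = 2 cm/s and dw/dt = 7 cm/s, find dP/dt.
18 cm/s

P = 2(l + w)
dP/dt = 2(dl/dt + dw/dt) = 2(2 + 7) = 18 cm/s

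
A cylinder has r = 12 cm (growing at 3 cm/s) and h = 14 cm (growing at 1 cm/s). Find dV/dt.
1152π cm³/s

V = πr²h
dV/dt = 2πrh·dr/dt + πr²·dh/dt
= 2π(12)(14)(3) + π(12)²(1)
= 1152π cm³/s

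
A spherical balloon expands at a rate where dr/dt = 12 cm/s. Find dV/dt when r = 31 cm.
46128π cm³/s

V = (4/3)πr³
dV/dt = dV/dr · dr/dt = 4πr² · 12
At r = 31: dV/dt = 46128π cm³/s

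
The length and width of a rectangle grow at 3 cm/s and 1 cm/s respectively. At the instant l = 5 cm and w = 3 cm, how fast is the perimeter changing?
8 cm/s

P = 2(l + w)
dP/dt = 2(dl/dt + dw/dt) = 2(3 + 1) = 8 cm/s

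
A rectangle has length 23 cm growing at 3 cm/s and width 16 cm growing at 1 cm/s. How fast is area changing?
71 cm²/s

A = lw
dA/dt = w·dl/dt + l·dw/dt = 16·3 + 23·1 = 71 cm²/s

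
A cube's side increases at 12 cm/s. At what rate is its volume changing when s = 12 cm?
5184 cm³/s

V = s³
dV/dt = 3s² · ds/dt = 3·12²·12 = 5184 cm³/s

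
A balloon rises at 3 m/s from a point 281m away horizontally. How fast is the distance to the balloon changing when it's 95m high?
285√87986/87986 ≈ 0.9608 m/s

z² = 281² + y²
z = √(281² + 95²) = √87986
dz/dt = y/z · dy/dt = 95/√87986 · 3 = 285√87986/87986 ≈ 0.9608 m/s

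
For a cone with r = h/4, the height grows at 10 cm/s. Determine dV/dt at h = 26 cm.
845π/2 cm³/s

V = (1/3)π(h/4)²h = πh³/48
dV/dt = πh²/16 · 10
At h = 26: dV/dt = 845π/2 cm³/s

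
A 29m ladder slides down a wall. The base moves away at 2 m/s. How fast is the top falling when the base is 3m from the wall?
3√13/52 ≈ 0.208 m/s

x² + y² = 29²
2x·dx/dt + 2y·dy/dt = 0
dy/dt = -x/y · dx/dt = -3/(8√13) · 2 = -3√13/52 m/s
The top is descending at 3√13/52 ≈ 0.208 m/s.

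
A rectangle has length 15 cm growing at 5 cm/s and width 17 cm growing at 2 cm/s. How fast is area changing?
115 cm²/s

A = lw
dA/dt = w·dl/dt + l·dw/dt = 17·5 + 15·2 = 115 cm²/s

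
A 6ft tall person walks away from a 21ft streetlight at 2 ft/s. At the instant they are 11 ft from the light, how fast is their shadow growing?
4/5 ft/s

By similar triangles: 21/(x+s) = 6/s
Solving: s = 6x/15
ds/dt = 6/15 · dx/dt = 2/5 · 2 = 4/5 ft/s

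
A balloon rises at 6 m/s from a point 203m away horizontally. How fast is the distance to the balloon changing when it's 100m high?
600√51209/51209 ≈ 2.651 m/s

z² = 203² + y²
z = √(203² + 100²) = √51209
dz/dt = y/z · dy/dt = 100/√51209 · 6 = 600√51209/51209 ≈ 2.651 m/s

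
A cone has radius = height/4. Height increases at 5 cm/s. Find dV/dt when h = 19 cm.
1805π/16 cm³/s

V = (1/3)π(h/4)²h = πh³/48
dV/dt = πh²/16 · 5
At h = 19: dV/dt = 1805π/16 cm³/s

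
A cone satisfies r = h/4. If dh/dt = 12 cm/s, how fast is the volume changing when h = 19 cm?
1083π/4 cm³/s

V = (1/3)π(h/4)²h = πh³/48
dV/dt = πh²/16 · 12
At h = 19: dV/dt = 1083π/4 cm³/s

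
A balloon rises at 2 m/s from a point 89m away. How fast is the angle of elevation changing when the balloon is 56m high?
0.016098 rad/s

tan(θ) = y/89
sec²(θ) · dθ/dt = (1/89) · dy/dt
dθ/dt = cos²(θ)/89 · 2 = 89/(89² + 56²) · 2
dθ/dt = 0.016098 rad/s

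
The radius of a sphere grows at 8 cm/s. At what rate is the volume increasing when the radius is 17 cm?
9248π cm³/s

V = (4/3)πr³
dV/dt = dV/dr · dr/dt = 4πr² · 8
At r = 17: dV/dt = 9248π cm³/s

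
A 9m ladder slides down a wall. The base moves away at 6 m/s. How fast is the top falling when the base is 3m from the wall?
3√2/2 ≈ 2.121 m/s

x² + y² = 9²
2x·dx/dt + 2y·dy/dt = 0
dy/dt = -x/y · dx/dt = -3/(6√2) · 6 = -3√2/2 m/s
The top is descending at 3√2/2 ≈ 2.121 m/s.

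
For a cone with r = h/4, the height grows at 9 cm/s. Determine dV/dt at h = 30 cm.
2025π/4 cm³/s

V = (1/3)π(h/4)²h = πh³/48
dV/dt = πh²/16 · 9
At h = 30: dV/dt = 2025π/4 cm³/s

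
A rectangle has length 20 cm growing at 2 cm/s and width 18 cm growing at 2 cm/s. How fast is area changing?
76 cm²/s

A = lw
dA/dt = w·dl/dt + l·dw/dt = 18·2 + 20·2 = 76 cm²/s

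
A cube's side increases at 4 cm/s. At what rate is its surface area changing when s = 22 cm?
1056 cm²/s

A = 6s²
dA/dt = 12s · ds/dt = 12·22·4 = 1056 cm²/s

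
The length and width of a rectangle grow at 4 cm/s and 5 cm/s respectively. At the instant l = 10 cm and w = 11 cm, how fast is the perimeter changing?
18 cm/s

P = 2(l + w)
dP/dt = 2(dl/dt + dw/dt) = 2(4 + 5) = 18 cm/s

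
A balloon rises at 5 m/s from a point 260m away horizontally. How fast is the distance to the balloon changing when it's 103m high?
515√78209/78209 ≈ 1.842 m/s

z² = 260² + y²
z = √(260² + 103²) = √78209
dz/dt = y/z · dy/dt = 103/√78209 · 5 = 515√78209/78209 ≈ 1.842 m/s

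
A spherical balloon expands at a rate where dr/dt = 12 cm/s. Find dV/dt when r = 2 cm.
192π cm³/s

V = (4/3)πr³
dV/dt = dV/dr · dr/dt = 4πr² · 12
At r = 2: dV/dt = 192π cm³/s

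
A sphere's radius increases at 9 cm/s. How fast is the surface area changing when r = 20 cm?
1440π cm²/s

S = 4πr²
dS/dt = dS/dr · dr/dt = 8πr · 9
At r = 20: dS/dt = 1440π cm²/s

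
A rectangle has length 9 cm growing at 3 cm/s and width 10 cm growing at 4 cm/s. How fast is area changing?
66 cm²/s

A = lw
dA/dt = w·dl/dt + l·dw/dt = 10·3 + 9·4 = 66 cm²/s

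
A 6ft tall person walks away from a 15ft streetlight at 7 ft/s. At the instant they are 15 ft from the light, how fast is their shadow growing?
14/3 ft/s

By similar triangles: 15/(x+s) = 6/s
Solving: s = 6x/9
ds/dt = 6/9 · dx/dt = 2/3 · 7 = 14/3 ft/s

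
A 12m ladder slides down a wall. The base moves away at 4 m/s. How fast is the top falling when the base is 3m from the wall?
4√15/15 ≈ 1.033 m/s

x² + y² = 12²
2x·dx/dt + 2y·dy/dt = 0
dy/dt = -x/y · dx/dt = -3/(3√15) · 4 = -4√15/15 m/s
The top is descending at 4√15/15 ≈ 1.033 m/s.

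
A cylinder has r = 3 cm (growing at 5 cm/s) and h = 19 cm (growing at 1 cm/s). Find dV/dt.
579π cm³/s

V = πr²h
dV/dt = 2πrh·dr/dt + πr²·dh/dt
= 2π(3)(19)(5) + π(3)²(1)
= 579π cm³/s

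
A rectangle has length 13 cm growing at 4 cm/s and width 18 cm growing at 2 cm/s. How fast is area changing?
98 cm²/s

A = lw
dA/dt = w·dl/dt + l·dw/dt = 18·4 + 13·2 = 98 cm²/s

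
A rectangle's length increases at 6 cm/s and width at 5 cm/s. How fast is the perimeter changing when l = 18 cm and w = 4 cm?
22 cm/s

P = 2(l + w)
dP/dt = 2(dl/dt + dw/dt) = 2(6 + 5) = 22 cm/s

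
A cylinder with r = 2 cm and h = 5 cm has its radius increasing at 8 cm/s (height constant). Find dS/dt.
144π cm²/s

S = 2πrh + 2πr² (lateral + bases)
dS/dt = (2πh + 4πr)·dr/dt = (2π·5 + 4π·2)·8
= 144π cm²/s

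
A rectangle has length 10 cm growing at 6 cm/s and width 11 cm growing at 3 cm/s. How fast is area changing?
96 cm²/s

A = lw
dA/dt = w·dl/dt + l·dw/dt = 11·6 + 10·3 = 96 cm²/s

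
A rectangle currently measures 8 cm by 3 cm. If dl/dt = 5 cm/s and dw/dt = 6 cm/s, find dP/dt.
22 cm/s

P = 2(l + w)
dP/dt = 2(dl/dt + dw/dt) = 2(5 + 6) = 22 cm/s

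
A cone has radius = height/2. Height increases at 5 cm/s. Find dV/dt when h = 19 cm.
1805π/4 cm³/s

V = (1/3)π(h/2)²h = πh³/12
dV/dt = πh²/4 · 5
At h = 19: dV/dt = 1805π/4 cm³/s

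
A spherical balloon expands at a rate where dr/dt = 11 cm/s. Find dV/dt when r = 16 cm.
11264π cm³/s

V = (4/3)πr³
dV/dt = dV/dr · dr/dt = 4πr² · 11
At r = 16: dV/dt = 11264π cm³/s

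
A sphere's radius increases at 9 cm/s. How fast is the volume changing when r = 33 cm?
39204π cm³/s

V = (4/3)πr³
dV/dt = dV/dr · dr/dt = 4πr² · 9
At r = 33: dV/dt = 39204π cm³/s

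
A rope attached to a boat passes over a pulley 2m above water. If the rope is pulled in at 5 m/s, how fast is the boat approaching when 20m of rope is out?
50√11/33 ≈ 5.025 m/s

rope² = x² + 2²
x = √(20² - 2²) = 6√11
dx/dt = (rope/x) · d(rope)/dt = (20/(6√11)) · (-5) = -50√11/33 m/s
The boat approaches at 50√11/33 ≈ 5.025 m/s.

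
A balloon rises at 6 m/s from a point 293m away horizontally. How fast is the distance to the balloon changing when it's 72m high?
432√91033/91033 ≈ 1.432 m/s

z² = 293² + y²
z = √(293² + 72²) = √91033
dz/dt = y/z · dy/dt = 72/√91033 · 6 = 432√91033/91033 ≈ 1.432 m/s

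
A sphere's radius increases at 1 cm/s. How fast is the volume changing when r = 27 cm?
2916π cm³/s

V = (4/3)πr³
dV/dt = dV/dr · dr/dt = 4πr² · 1
At r = 27: dV/dt = 2916π cm³/s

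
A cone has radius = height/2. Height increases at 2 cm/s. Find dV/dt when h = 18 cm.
162π cm³/s

V = (1/3)π(h/2)²h = πh³/12
dV/dt = πh²/4 · 2
At h = 18: dV/dt = 162π cm³/s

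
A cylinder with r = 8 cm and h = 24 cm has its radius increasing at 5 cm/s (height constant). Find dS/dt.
400π cm²/s

S = 2πrh + 2πr² (lateral + bases)
dS/dt = (2πh + 4πr)·dr/dt = (2π·24 + 4π·8)·5
= 400π cm²/s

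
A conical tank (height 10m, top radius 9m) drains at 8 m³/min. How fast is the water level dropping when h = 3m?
800/(729π) ≈ 0.3493 m/min

r/h = 9/10, so r = (9/10)h
V = (1/3)πr²h = (1/3)π((9/10)h)²h = (27/100)πh³
dV/dh = (81/100)πh²
dh/dt = (dV/dt)/(dV/dh) = -8/((81/100)π·3²) = -800/(729π) m/min
The level is dropping at 800/(729π) ≈ 0.3493 m/min.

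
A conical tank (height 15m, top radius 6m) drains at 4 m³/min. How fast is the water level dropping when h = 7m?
25/(49π) ≈ 0.1624 m/min

r/h = 6/15, so r = (2/5)h
V = (1/3)πr²h = (1/3)π((2/5)h)²h = (4/75)πh³
dV/dh = (4/25)πh²
dh/dt = (dV/dt)/(dV/dh) = -4/((4/25)π·7²) = -25/(49π) m/min
The level is dropping at 25/(49π) ≈ 0.1624 m/min.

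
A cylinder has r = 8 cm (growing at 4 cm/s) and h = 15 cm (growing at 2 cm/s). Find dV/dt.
1088π cm³/s

V = πr²h
dV/dt = 2πrh·dr/dt + πr²·dh/dt
= 2π(8)(15)(4) + π(8)²(2)
= 1088π cm³/s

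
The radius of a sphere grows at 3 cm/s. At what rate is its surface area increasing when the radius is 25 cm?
600π cm²/s

S = 4πr²
dS/dt = dS/dr · dr/dt = 8πr · 3
At r = 25: dS/dt = 600π cm²/s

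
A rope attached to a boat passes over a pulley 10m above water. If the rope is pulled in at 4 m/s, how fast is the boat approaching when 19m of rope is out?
76√29/87 ≈ 4.704 m/s

rope² = x² + 10²
x = √(19² - 10²) = 3√29
dx/dt = (rope/x) · d(rope)/dt = (19/(3√29)) · (-4) = -76√29/87 m/s
The boat approaches at 76√29/87 ≈ 4.704 m/s.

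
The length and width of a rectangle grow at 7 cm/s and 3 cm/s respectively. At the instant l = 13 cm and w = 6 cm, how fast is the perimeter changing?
20 cm/s

P = 2(l + w)
dP/dt = 2(dl/dt + dw/dt) = 2(7 + 3) = 20 cm/s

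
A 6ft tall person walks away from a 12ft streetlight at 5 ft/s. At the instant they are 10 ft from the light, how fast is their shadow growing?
5 ft/s

By similar triangles: 12/(x+s) = 6/s
Solving: s = 6x/6
ds/dt = 6/6 · dx/dt = 1 · 5 = 5 ft/s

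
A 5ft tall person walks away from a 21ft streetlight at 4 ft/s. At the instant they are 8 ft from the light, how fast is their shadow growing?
5/4 ft/s

By similar triangles: 21/(x+s) = 5/s
Solving: s = 5x/16
ds/dt = 5/16 · dx/dt = 5/16 · 4 = 5/4 ft/s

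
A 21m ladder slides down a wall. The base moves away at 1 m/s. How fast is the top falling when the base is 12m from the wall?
4√33/33 ≈ 0.6963 m/s

x² + y² = 21²
2x·dx/dt + 2y·dy/dt = 0
dy/dt = -x/y · dx/dt = -12/(3√33) · 1 = -4√33/33 m/s
The top is descending at 4√33/33 ≈ 0.6963 m/s.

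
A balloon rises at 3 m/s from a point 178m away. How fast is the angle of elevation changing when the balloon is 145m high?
0.010131 rad/s

tan(θ) = y/178
sec²(θ) · dθ/dt = (1/178) · dy/dt
dθ/dt = cos²(θ)/178 · 3 = 178/(178² + 145²) · 3
dθ/dt = 0.010131 rad/s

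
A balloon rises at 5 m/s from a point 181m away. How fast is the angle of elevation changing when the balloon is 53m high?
0.025443 rad/s

tan(θ) = y/181
sec²(θ) · dθ/dt = (1/181) · dy/dt
dθ/dt = cos²(θ)/181 · 5 = 181/(181² + 53²) · 5
dθ/dt = 0.025443 rad/s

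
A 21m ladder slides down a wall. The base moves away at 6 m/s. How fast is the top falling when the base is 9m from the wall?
9√10/10 ≈ 2.846 m/s

x² + y² = 21²
2x·dx/dt + 2y·dy/dt = 0
dy/dt = -x/y · dx/dt = -9/(6√10) · 6 = -9√10/10 m/s
The top is descending at 9√10/10 ≈ 2.846 m/s.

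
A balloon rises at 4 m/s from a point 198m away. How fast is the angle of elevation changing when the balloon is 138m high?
0.013597 rad/s

tan(θ) = y/198
sec²(θ) · dθ/dt = (1/198) · dy/dt
dθ/dt = cos²(θ)/198 · 4 = 198/(198² + 138²) · 4
dθ/dt = 0.013597 rad/s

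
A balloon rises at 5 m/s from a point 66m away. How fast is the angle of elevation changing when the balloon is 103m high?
0.022051 rad/s

tan(θ) = y/66
sec²(θ) · dθ/dt = (1/66) · dy/dt
dθ/dt = cos²(θ)/66 · 5 = 66/(66² + 103²) · 5
dθ/dt = 0.022051 rad/s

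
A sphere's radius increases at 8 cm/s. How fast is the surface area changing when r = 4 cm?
256π cm²/s

S = 4πr²
dS/dt = dS/dr · dr/dt = 8πr · 8
At r = 4: dS/dt = 256π cm²/s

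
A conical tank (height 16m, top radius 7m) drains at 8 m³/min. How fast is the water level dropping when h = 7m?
2048/(2401π) ≈ 0.2715 m/min

r/h = 7/16, so r = (7/16)h
V = (1/3)πr²h = (1/3)π((7/16)h)²h = (49/768)πh³
dV/dh = (49/256)πh²
dh/dt = (dV/dt)/(dV/dh) = -8/((49/256)π·7²) = -2048/(2401π) m/min
The level is dropping at 2048/(2401π) ≈ 0.2715 m/min.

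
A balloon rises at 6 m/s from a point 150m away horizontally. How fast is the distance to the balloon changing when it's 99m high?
198√3589/3589 ≈ 3.305 m/s

z² = 150² + y²
z = √(150² + 99²) = 3√3589
dz/dt = y/z · dy/dt = 99/(3√3589) · 6 = 198√3589/3589 ≈ 3.305 m/s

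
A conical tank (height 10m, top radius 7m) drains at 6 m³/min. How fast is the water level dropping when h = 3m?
200/(147π) ≈ 0.4331 m/min

r/h = 7/10, so r = (7/10)h
V = (1/3)πr²h = (1/3)π((7/10)h)²h = (49/300)πh³
dV/dh = (49/100)πh²
dh/dt = (dV/dt)/(dV/dh) = -6/((49/100)π·3²) = -200/(147π) m/min
The level is dropping at 200/(147π) ≈ 0.4331 m/min.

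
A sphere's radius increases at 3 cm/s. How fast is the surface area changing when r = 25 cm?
600π cm²/s

S = 4πr²
dS/dt = dS/dr · dr/dt = 8πr · 3
At r = 25: dS/dt = 600π cm²/s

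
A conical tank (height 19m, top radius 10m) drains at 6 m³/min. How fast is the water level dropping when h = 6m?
361/(600π) ≈ 0.1915 m/min

r/h = 10/19, so r = (10/19)h
V = (1/3)πr²h = (1/3)π((10/19)h)²h = (100/1083)πh³
dV/dh = (100/361)πh²
dh/dt = (dV/dt)/(dV/dh) = -6/((100/361)π·6²) = -361/(600π) m/min
The level is dropping at 361/(600π) ≈ 0.1915 m/min.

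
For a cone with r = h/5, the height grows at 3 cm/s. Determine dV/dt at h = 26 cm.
2028π/25 cm³/s

V = (1/3)π(h/5)²h = πh³/75
dV/dt = πh²/25 · 3
At h = 26: dV/dt = 2028π/25 cm³/s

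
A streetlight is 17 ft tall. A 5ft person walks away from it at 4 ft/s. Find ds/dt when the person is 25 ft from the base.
5/3 ft/s

By similar triangles: 17/(x+s) = 5/s
Solving: s = 5x/12
ds/dt = 5/12 · dx/dt = 5/12 · 4 = 5/3 ft/s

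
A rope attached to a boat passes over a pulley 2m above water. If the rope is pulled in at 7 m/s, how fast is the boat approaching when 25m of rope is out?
175√69/207 ≈ 7.023 m/s

rope² = x² + 2²
x = √(25² - 2²) = 3√69
dx/dt = (rope/x) · d(rope)/dt = (25/(3√69)) · (-7) = -175√69/207 m/s
The boat approaches at 175√69/207 ≈ 7.023 m/s.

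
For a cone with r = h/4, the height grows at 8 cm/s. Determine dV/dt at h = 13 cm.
169π/2 cm³/s

V = (1/3)π(h/4)²h = πh³/48
dV/dt = πh²/16 · 8
At h = 13: dV/dt = 169π/2 cm³/s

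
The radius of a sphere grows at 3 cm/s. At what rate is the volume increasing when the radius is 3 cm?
108π cm³/s

V = (4/3)πr³
dV/dt = dV/dr · dr/dt = 4πr² · 3
At r = 3: dV/dt = 108π cm³/s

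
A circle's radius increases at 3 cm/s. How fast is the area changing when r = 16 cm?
96π cm²/s

A = πr²
dA/dt = 2πr · dr/dt = 2π(16)(3) = 96π cm²/s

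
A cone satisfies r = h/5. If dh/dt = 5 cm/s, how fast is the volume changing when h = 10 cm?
20π cm³/s

V = (1/3)π(h/5)²h = πh³/75
dV/dt = πh²/25 · 5
At h = 10: dV/dt = 20π cm³/s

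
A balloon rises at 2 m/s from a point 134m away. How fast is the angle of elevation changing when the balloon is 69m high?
0.011797 rad/s

tan(θ) = y/134
sec²(θ) · dθ/dt = (1/134) · dy/dt
dθ/dt = cos²(θ)/134 · 2 = 134/(134² + 69²) · 2
dθ/dt = 0.011797 rad/s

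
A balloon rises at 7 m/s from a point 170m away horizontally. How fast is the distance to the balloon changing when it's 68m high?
14√29/29 ≈ 2.6 m/s

z² = 170² + y²
z = √(170² + 68²) = 34√29
dz/dt = y/z · dy/dt = 68/(34√29) · 7 = 14√29/29 ≈ 2.6 m/s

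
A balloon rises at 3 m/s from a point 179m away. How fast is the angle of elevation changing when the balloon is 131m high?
0.010914 rad/s

tan(θ) = y/179
sec²(θ) · dθ/dt = (1/179) · dy/dt
dθ/dt = cos²(θ)/179 · 3 = 179/(179² + 131²) · 3
dθ/dt = 0.010914 rad/s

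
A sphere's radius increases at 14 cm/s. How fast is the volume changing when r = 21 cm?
24696π cm³/s

V = (4/3)πr³
dV/dt = dV/dr · dr/dt = 4πr² · 14
At r = 21: dV/dt = 24696π cm³/s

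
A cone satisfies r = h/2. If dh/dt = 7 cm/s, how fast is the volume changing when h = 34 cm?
2023π cm³/s

V = (1/3)π(h/2)²h = πh³/12
dV/dt = πh²/4 · 7
At h = 34: dV/dt = 2023π cm³/s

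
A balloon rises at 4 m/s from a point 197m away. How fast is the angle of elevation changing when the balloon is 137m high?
0.013686 rad/s

tan(θ) = y/197
sec²(θ) · dθ/dt = (1/197) · dy/dt
dθ/dt = cos²(θ)/197 · 4 = 197/(197² + 137²) · 4
dθ/dt = 0.013686 rad/s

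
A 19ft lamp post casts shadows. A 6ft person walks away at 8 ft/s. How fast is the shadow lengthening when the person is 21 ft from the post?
48/13 ft/s

By similar triangles: 19/(x+s) = 6/s
Solving: s = 6x/13
ds/dt = 6/13 · dx/dt = 6/13 · 8 = 48/13 ft/s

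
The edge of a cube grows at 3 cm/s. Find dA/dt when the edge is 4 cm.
144 cm²/s

A = 6s²
dA/dt = 12s · ds/dt = 12·4·3 = 144 cm²/s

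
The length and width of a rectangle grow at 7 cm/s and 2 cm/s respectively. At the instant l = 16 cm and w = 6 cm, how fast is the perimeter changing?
18 cm/s

P = 2(l + w)
dP/dt = 2(dl/dt + dw/dt) = 2(7 + 2) = 18 cm/s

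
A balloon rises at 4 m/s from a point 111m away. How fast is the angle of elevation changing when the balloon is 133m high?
0.014795 rad/s

tan(θ) = y/111
sec²(θ) · dθ/dt = (1/111) · dy/dt
dθ/dt = cos²(θ)/111 · 4 = 111/(111² + 133²) · 4
dθ/dt = 0.014795 rad/s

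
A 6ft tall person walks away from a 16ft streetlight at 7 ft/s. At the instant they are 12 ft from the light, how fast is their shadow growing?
21/5 ft/s

By similar triangles: 16/(x+s) = 6/s
Solving: s = 6x/10
ds/dt = 6/10 · dx/dt = 3/5 · 7 = 21/5 ft/s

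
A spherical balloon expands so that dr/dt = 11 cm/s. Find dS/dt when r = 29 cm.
2552π cm²/s

S = 4πr²
dS/dt = dS/dr · dr/dt = 8πr · 11
At r = 29: dS/dt = 2552π cm²/s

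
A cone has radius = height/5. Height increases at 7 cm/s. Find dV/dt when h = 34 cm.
8092π/25 cm³/s

V = (1/3)π(h/5)²h = πh³/75
dV/dt = πh²/25 · 7
At h = 34: dV/dt = 8092π/25 cm³/s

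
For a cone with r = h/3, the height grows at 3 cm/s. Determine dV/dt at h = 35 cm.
1225π/3 cm³/s

V = (1/3)π(h/3)²h = πh³/27
dV/dt = πh²/9 · 3
At h = 35: dV/dt = 1225π/3 cm³/s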